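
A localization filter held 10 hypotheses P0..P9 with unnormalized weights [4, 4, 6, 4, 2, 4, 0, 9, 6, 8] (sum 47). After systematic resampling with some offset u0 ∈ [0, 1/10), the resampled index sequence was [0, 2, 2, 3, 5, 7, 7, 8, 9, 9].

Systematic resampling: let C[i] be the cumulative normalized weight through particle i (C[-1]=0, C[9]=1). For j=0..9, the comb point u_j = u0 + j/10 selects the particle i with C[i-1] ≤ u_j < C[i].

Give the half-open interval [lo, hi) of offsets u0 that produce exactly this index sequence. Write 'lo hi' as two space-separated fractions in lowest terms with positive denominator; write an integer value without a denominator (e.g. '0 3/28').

33/470 39/470

C = [4/47, 8/47, 14/47, 18/47, 20/47, 24/47, 24/47, 33/47, 39/47, 1]
j=0 picked index 0: u0 ∈ [0, 4/47)
j=1 picked index 2: u0 ∈ [33/470, 93/470)
j=2 picked index 2: u0 ∈ [-7/235, 23/235)
j=3 picked index 3: u0 ∈ [-1/470, 39/470)
j=4 picked index 5: u0 ∈ [6/235, 26/235)
j=5 picked index 7: u0 ∈ [1/94, 19/94)
j=6 picked index 7: u0 ∈ [-21/235, 24/235)
j=7 picked index 8: u0 ∈ [1/470, 61/470)
j=8 picked index 9: u0 ∈ [7/235, 1/5)
j=9 picked index 9: u0 ∈ [-33/470, 1/10)
intersection: [33/470, 39/470)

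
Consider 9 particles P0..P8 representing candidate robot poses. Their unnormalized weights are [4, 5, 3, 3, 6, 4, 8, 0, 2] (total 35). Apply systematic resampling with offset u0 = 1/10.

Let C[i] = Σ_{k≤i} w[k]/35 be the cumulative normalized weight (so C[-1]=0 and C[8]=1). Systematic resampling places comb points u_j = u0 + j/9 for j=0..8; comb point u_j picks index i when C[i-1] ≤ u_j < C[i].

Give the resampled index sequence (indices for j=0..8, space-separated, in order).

C = [4/35, 9/35, 12/35, 3/7, 3/5, 5/7, 33/35, 33/35, 1]
j=0: u_0=1/10 ∈ [0, 4/35) → index 0
j=1: u_1=19/90 ∈ [4/35, 9/35) → index 1
j=2: u_2=29/90 ∈ [9/35, 12/35) → index 2
j=3: u_3=13/30 ∈ [3/7, 3/5) → index 4
j=4: u_4=49/90 ∈ [3/7, 3/5) → index 4
j=5: u_5=59/90 ∈ [3/5, 5/7) → index 5
j=6: u_6=23/30 ∈ [5/7, 33/35) → index 6
j=7: u_7=79/90 ∈ [5/7, 33/35) → index 6
j=8: u_8=89/90 ∈ [33/35, 1) → index 8

0 1 2 4 4 5 6 6 8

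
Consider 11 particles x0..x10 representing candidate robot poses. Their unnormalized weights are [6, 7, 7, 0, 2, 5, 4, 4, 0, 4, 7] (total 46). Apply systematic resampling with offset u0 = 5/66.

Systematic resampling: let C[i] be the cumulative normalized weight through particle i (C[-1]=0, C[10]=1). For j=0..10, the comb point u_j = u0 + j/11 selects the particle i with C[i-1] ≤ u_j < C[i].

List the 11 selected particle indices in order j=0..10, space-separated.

C = [3/23, 13/46, 10/23, 10/23, 11/23, 27/46, 31/46, 35/46, 35/46, 39/46, 1]
j=0: u_0=5/66 ∈ [0, 3/23) → index 0
j=1: u_1=1/6 ∈ [3/23, 13/46) → index 1
j=2: u_2=17/66 ∈ [3/23, 13/46) → index 1
j=3: u_3=23/66 ∈ [13/46, 10/23) → index 2
j=4: u_4=29/66 ∈ [10/23, 11/23) → index 4
j=5: u_5=35/66 ∈ [11/23, 27/46) → index 5
j=6: u_6=41/66 ∈ [27/46, 31/46) → index 6
j=7: u_7=47/66 ∈ [31/46, 35/46) → index 7
j=8: u_8=53/66 ∈ [35/46, 39/46) → index 9
j=9: u_9=59/66 ∈ [39/46, 1) → index 10
j=10: u_10=65/66 ∈ [39/46, 1) → index 10

0 1 1 2 4 5 6 7 9 10 10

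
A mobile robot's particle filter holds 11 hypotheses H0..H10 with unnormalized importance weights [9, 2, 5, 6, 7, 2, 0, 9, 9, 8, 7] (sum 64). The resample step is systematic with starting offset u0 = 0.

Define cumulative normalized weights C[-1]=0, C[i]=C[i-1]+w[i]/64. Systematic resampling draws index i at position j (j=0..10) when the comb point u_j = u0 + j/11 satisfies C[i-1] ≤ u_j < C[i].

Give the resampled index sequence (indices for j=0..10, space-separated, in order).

C = [9/64, 11/64, 1/4, 11/32, 29/64, 31/64, 31/64, 5/8, 49/64, 57/64, 1]
j=0: u_0=0 ∈ [0, 9/64) → index 0
j=1: u_1=1/11 ∈ [0, 9/64) → index 0
j=2: u_2=2/11 ∈ [11/64, 1/4) → index 2
j=3: u_3=3/11 ∈ [1/4, 11/32) → index 3
j=4: u_4=4/11 ∈ [11/32, 29/64) → index 4
j=5: u_5=5/11 ∈ [29/64, 31/64) → index 5
j=6: u_6=6/11 ∈ [31/64, 5/8) → index 7
j=7: u_7=7/11 ∈ [5/8, 49/64) → index 8
j=8: u_8=8/11 ∈ [5/8, 49/64) → index 8
j=9: u_9=9/11 ∈ [49/64, 57/64) → index 9
j=10: u_10=10/11 ∈ [57/64, 1) → index 10

0 0 2 3 4 5 7 8 8 9 10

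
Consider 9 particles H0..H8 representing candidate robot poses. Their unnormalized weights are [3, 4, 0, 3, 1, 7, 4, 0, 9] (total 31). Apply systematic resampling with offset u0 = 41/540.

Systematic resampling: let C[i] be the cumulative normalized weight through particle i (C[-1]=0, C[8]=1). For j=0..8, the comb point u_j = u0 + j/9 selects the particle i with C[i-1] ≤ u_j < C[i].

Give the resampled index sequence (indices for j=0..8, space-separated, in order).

0 1 3 5 5 6 8 8 8

C = [3/31, 7/31, 7/31, 10/31, 11/31, 18/31, 22/31, 22/31, 1]
j=0: u_0=41/540 ∈ [0, 3/31) → index 0
j=1: u_1=101/540 ∈ [3/31, 7/31) → index 1
j=2: u_2=161/540 ∈ [7/31, 10/31) → index 3
j=3: u_3=221/540 ∈ [11/31, 18/31) → index 5
j=4: u_4=281/540 ∈ [11/31, 18/31) → index 5
j=5: u_5=341/540 ∈ [18/31, 22/31) → index 6
j=6: u_6=401/540 ∈ [22/31, 1) → index 8
j=7: u_7=461/540 ∈ [22/31, 1) → index 8
j=8: u_8=521/540 ∈ [22/31, 1) → index 8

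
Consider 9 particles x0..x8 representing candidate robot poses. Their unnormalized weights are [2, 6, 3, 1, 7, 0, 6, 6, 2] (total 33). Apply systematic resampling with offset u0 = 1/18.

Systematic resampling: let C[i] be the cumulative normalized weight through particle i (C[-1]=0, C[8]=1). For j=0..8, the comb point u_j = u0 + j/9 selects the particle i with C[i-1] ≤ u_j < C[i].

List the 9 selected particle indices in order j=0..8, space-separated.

C = [2/33, 8/33, 1/3, 4/11, 19/33, 19/33, 25/33, 31/33, 1]
j=0: u_0=1/18 ∈ [0, 2/33) → index 0
j=1: u_1=1/6 ∈ [2/33, 8/33) → index 1
j=2: u_2=5/18 ∈ [8/33, 1/3) → index 2
j=3: u_3=7/18 ∈ [4/11, 19/33) → index 4
j=4: u_4=1/2 ∈ [4/11, 19/33) → index 4
j=5: u_5=11/18 ∈ [19/33, 25/33) → index 6
j=6: u_6=13/18 ∈ [19/33, 25/33) → index 6
j=7: u_7=5/6 ∈ [25/33, 31/33) → index 7
j=8: u_8=17/18 ∈ [31/33, 1) → index 8

0 1 2 4 4 6 6 7 8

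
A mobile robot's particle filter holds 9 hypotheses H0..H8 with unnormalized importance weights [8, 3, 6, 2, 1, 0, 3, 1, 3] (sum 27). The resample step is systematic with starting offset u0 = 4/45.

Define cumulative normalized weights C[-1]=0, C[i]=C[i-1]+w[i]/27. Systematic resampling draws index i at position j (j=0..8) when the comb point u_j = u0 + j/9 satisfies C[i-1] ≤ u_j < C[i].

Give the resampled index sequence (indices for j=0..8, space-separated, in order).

0 0 1 2 2 3 6 7 8

C = [8/27, 11/27, 17/27, 19/27, 20/27, 20/27, 23/27, 8/9, 1]
j=0: u_0=4/45 ∈ [0, 8/27) → index 0
j=1: u_1=1/5 ∈ [0, 8/27) → index 0
j=2: u_2=14/45 ∈ [8/27, 11/27) → index 1
j=3: u_3=19/45 ∈ [11/27, 17/27) → index 2
j=4: u_4=8/15 ∈ [11/27, 17/27) → index 2
j=5: u_5=29/45 ∈ [17/27, 19/27) → index 3
j=6: u_6=34/45 ∈ [20/27, 23/27) → index 6
j=7: u_7=13/15 ∈ [23/27, 8/9) → index 7
j=8: u_8=44/45 ∈ [8/9, 1) → index 8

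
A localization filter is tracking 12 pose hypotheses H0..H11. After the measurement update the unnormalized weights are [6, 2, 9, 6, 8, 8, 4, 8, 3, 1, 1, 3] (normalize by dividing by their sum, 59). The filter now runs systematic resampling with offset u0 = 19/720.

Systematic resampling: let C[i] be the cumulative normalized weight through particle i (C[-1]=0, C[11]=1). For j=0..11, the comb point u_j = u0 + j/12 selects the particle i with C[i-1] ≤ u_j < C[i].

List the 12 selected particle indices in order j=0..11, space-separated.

0 1 2 2 3 4 5 5 6 7 7 10

C = [6/59, 8/59, 17/59, 23/59, 31/59, 39/59, 43/59, 51/59, 54/59, 55/59, 56/59, 1]
j=0: u_0=19/720 ∈ [0, 6/59) → index 0
j=1: u_1=79/720 ∈ [6/59, 8/59) → index 1
j=2: u_2=139/720 ∈ [8/59, 17/59) → index 2
j=3: u_3=199/720 ∈ [8/59, 17/59) → index 2
j=4: u_4=259/720 ∈ [17/59, 23/59) → index 3
j=5: u_5=319/720 ∈ [23/59, 31/59) → index 4
j=6: u_6=379/720 ∈ [31/59, 39/59) → index 5
j=7: u_7=439/720 ∈ [31/59, 39/59) → index 5
j=8: u_8=499/720 ∈ [39/59, 43/59) → index 6
j=9: u_9=559/720 ∈ [43/59, 51/59) → index 7
j=10: u_10=619/720 ∈ [43/59, 51/59) → index 7
j=11: u_11=679/720 ∈ [55/59, 56/59) → index 10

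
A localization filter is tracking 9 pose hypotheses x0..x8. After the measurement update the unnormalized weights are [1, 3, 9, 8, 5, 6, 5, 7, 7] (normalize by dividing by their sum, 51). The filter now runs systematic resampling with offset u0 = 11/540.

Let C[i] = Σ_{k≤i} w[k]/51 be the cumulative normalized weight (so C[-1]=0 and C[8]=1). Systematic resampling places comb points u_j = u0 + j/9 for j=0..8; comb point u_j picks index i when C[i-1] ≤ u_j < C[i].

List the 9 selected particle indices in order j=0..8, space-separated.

C = [1/51, 4/51, 13/51, 7/17, 26/51, 32/51, 37/51, 44/51, 1]
j=0: u_0=11/540 ∈ [1/51, 4/51) → index 1
j=1: u_1=71/540 ∈ [4/51, 13/51) → index 2
j=2: u_2=131/540 ∈ [4/51, 13/51) → index 2
j=3: u_3=191/540 ∈ [13/51, 7/17) → index 3
j=4: u_4=251/540 ∈ [7/17, 26/51) → index 4
j=5: u_5=311/540 ∈ [26/51, 32/51) → index 5
j=6: u_6=371/540 ∈ [32/51, 37/51) → index 6
j=7: u_7=431/540 ∈ [37/51, 44/51) → index 7
j=8: u_8=491/540 ∈ [44/51, 1) → index 8

1 2 2 3 4 5 6 7 8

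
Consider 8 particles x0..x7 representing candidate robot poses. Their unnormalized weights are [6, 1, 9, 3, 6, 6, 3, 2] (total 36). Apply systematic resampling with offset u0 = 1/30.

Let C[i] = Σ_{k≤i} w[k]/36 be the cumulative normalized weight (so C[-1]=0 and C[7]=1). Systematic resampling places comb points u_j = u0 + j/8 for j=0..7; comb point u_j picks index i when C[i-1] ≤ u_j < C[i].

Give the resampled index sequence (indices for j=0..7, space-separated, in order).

C = [1/6, 7/36, 4/9, 19/36, 25/36, 31/36, 17/18, 1]
j=0: u_0=1/30 ∈ [0, 1/6) → index 0
j=1: u_1=19/120 ∈ [0, 1/6) → index 0
j=2: u_2=17/60 ∈ [7/36, 4/9) → index 2
j=3: u_3=49/120 ∈ [7/36, 4/9) → index 2
j=4: u_4=8/15 ∈ [19/36, 25/36) → index 4
j=5: u_5=79/120 ∈ [19/36, 25/36) → index 4
j=6: u_6=47/60 ∈ [25/36, 31/36) → index 5
j=7: u_7=109/120 ∈ [31/36, 17/18) → index 6

0 0 2 2 4 4 5 6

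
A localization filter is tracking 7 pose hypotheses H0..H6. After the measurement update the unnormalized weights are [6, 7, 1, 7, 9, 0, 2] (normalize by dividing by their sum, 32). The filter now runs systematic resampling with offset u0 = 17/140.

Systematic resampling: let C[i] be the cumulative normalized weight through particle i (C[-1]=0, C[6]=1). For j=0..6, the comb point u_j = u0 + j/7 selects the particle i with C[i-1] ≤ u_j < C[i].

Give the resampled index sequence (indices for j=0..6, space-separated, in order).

0 1 2 3 4 4 6

C = [3/16, 13/32, 7/16, 21/32, 15/16, 15/16, 1]
j=0: u_0=17/140 ∈ [0, 3/16) → index 0
j=1: u_1=37/140 ∈ [3/16, 13/32) → index 1
j=2: u_2=57/140 ∈ [13/32, 7/16) → index 2
j=3: u_3=11/20 ∈ [7/16, 21/32) → index 3
j=4: u_4=97/140 ∈ [21/32, 15/16) → index 4
j=5: u_5=117/140 ∈ [21/32, 15/16) → index 4
j=6: u_6=137/140 ∈ [15/16, 1) → index 6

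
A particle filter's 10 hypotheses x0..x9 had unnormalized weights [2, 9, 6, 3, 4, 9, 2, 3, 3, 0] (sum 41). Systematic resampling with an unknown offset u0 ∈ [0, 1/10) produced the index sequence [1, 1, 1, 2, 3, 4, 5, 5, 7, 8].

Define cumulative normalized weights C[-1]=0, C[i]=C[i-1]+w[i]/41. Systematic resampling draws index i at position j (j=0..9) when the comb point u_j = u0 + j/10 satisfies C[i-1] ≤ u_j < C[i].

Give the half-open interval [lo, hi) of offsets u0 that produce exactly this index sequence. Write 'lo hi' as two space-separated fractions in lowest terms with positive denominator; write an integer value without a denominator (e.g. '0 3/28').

C = [2/41, 11/41, 17/41, 20/41, 24/41, 33/41, 35/41, 38/41, 1, 1]
j=0 picked index 1: u0 ∈ [2/41, 11/41)
j=1 picked index 1: u0 ∈ [-21/410, 69/410)
j=2 picked index 1: u0 ∈ [-31/205, 14/205)
j=3 picked index 2: u0 ∈ [-13/410, 47/410)
j=4 picked index 3: u0 ∈ [3/205, 18/205)
j=5 picked index 4: u0 ∈ [-1/82, 7/82)
j=6 picked index 5: u0 ∈ [-3/205, 42/205)
j=7 picked index 5: u0 ∈ [-47/410, 43/410)
j=8 picked index 7: u0 ∈ [11/205, 26/205)
j=9 picked index 8: u0 ∈ [11/410, 1/10)
intersection: [11/205, 14/205)

11/205 14/205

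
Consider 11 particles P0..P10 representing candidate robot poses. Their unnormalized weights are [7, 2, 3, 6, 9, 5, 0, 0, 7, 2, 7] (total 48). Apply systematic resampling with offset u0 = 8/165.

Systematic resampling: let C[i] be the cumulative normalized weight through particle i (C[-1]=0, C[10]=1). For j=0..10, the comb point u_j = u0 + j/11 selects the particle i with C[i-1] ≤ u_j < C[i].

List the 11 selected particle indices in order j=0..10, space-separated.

C = [7/48, 3/16, 1/4, 3/8, 9/16, 2/3, 2/3, 2/3, 13/16, 41/48, 1]
j=0: u_0=8/165 ∈ [0, 7/48) → index 0
j=1: u_1=23/165 ∈ [0, 7/48) → index 0
j=2: u_2=38/165 ∈ [3/16, 1/4) → index 2
j=3: u_3=53/165 ∈ [1/4, 3/8) → index 3
j=4: u_4=68/165 ∈ [3/8, 9/16) → index 4
j=5: u_5=83/165 ∈ [3/8, 9/16) → index 4
j=6: u_6=98/165 ∈ [9/16, 2/3) → index 5
j=7: u_7=113/165 ∈ [2/3, 13/16) → index 8
j=8: u_8=128/165 ∈ [2/3, 13/16) → index 8
j=9: u_9=13/15 ∈ [41/48, 1) → index 10
j=10: u_10=158/165 ∈ [41/48, 1) → index 10

0 0 2 3 4 4 5 8 8 10 10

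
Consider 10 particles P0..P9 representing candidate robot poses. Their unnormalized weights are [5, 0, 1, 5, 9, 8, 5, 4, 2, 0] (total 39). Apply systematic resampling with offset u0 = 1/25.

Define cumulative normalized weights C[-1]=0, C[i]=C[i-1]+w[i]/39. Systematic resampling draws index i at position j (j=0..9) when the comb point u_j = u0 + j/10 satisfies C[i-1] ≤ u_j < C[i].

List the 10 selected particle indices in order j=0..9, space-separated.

C = [5/39, 5/39, 2/13, 11/39, 20/39, 28/39, 11/13, 37/39, 1, 1]
j=0: u_0=1/25 ∈ [0, 5/39) → index 0
j=1: u_1=7/50 ∈ [5/39, 2/13) → index 2
j=2: u_2=6/25 ∈ [2/13, 11/39) → index 3
j=3: u_3=17/50 ∈ [11/39, 20/39) → index 4
j=4: u_4=11/25 ∈ [11/39, 20/39) → index 4
j=5: u_5=27/50 ∈ [20/39, 28/39) → index 5
j=6: u_6=16/25 ∈ [20/39, 28/39) → index 5
j=7: u_7=37/50 ∈ [28/39, 11/13) → index 6
j=8: u_8=21/25 ∈ [28/39, 11/13) → index 6
j=9: u_9=47/50 ∈ [11/13, 37/39) → index 7

0 2 3 4 4 5 5 6 6 7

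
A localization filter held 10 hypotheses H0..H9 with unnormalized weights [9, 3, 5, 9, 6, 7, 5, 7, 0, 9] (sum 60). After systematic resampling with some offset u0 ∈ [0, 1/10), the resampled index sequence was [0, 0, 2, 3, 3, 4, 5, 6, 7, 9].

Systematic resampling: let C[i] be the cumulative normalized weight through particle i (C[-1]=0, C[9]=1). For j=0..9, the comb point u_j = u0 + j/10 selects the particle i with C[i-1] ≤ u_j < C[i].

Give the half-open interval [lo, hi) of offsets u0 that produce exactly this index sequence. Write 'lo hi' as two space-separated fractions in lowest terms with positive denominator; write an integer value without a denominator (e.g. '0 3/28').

0 1/30

C = [3/20, 1/5, 17/60, 13/30, 8/15, 13/20, 11/15, 17/20, 17/20, 1]
j=0 picked index 0: u0 ∈ [0, 3/20)
j=1 picked index 0: u0 ∈ [-1/10, 1/20)
j=2 picked index 2: u0 ∈ [0, 1/12)
j=3 picked index 3: u0 ∈ [-1/60, 2/15)
j=4 picked index 3: u0 ∈ [-7/60, 1/30)
j=5 picked index 4: u0 ∈ [-1/15, 1/30)
j=6 picked index 5: u0 ∈ [-1/15, 1/20)
j=7 picked index 6: u0 ∈ [-1/20, 1/30)
j=8 picked index 7: u0 ∈ [-1/15, 1/20)
j=9 picked index 9: u0 ∈ [-1/20, 1/10)
intersection: [0, 1/30)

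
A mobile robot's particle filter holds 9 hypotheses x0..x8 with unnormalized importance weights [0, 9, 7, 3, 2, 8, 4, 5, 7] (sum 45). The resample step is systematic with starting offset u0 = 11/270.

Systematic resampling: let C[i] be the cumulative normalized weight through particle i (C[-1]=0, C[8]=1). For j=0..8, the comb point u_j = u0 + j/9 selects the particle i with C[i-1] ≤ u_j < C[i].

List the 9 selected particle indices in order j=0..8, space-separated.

1 1 2 3 5 5 6 7 8

C = [0, 1/5, 16/45, 19/45, 7/15, 29/45, 11/15, 38/45, 1]
j=0: u_0=11/270 ∈ [0, 1/5) → index 1
j=1: u_1=41/270 ∈ [0, 1/5) → index 1
j=2: u_2=71/270 ∈ [1/5, 16/45) → index 2
j=3: u_3=101/270 ∈ [16/45, 19/45) → index 3
j=4: u_4=131/270 ∈ [7/15, 29/45) → index 5
j=5: u_5=161/270 ∈ [7/15, 29/45) → index 5
j=6: u_6=191/270 ∈ [29/45, 11/15) → index 6
j=7: u_7=221/270 ∈ [11/15, 38/45) → index 7
j=8: u_8=251/270 ∈ [38/45, 1) → index 8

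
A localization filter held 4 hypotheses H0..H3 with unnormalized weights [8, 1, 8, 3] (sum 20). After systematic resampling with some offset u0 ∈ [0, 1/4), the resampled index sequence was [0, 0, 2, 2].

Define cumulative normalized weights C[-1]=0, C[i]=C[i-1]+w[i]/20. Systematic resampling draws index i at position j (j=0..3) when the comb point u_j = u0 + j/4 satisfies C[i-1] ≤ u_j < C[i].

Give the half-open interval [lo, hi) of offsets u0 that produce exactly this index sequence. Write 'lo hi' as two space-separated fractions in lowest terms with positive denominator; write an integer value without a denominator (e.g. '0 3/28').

C = [2/5, 9/20, 17/20, 1]
j=0 picked index 0: u0 ∈ [0, 2/5)
j=1 picked index 0: u0 ∈ [-1/4, 3/20)
j=2 picked index 2: u0 ∈ [-1/20, 7/20)
j=3 picked index 2: u0 ∈ [-3/10, 1/10)
intersection: [0, 1/10)

0 1/10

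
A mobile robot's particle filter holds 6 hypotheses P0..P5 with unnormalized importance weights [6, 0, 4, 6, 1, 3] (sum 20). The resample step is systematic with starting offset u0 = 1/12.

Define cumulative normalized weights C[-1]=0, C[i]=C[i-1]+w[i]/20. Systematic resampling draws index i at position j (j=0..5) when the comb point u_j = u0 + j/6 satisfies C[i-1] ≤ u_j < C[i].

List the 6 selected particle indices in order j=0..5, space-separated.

0 0 2 3 3 5

C = [3/10, 3/10, 1/2, 4/5, 17/20, 1]
j=0: u_0=1/12 ∈ [0, 3/10) → index 0
j=1: u_1=1/4 ∈ [0, 3/10) → index 0
j=2: u_2=5/12 ∈ [3/10, 1/2) → index 2
j=3: u_3=7/12 ∈ [1/2, 4/5) → index 3
j=4: u_4=3/4 ∈ [1/2, 4/5) → index 3
j=5: u_5=11/12 ∈ [17/20, 1) → index 5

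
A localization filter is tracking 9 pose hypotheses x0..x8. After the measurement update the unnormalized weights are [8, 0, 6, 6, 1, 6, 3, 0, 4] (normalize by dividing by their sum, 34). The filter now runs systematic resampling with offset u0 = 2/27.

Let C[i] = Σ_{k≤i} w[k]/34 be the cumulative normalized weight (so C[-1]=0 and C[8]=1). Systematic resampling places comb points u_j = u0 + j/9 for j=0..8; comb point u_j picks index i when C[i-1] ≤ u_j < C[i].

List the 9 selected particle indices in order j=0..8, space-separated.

C = [4/17, 4/17, 7/17, 10/17, 21/34, 27/34, 15/17, 15/17, 1]
j=0: u_0=2/27 ∈ [0, 4/17) → index 0
j=1: u_1=5/27 ∈ [0, 4/17) → index 0
j=2: u_2=8/27 ∈ [4/17, 7/17) → index 2
j=3: u_3=11/27 ∈ [4/17, 7/17) → index 2
j=4: u_4=14/27 ∈ [7/17, 10/17) → index 3
j=5: u_5=17/27 ∈ [21/34, 27/34) → index 5
j=6: u_6=20/27 ∈ [21/34, 27/34) → index 5
j=7: u_7=23/27 ∈ [27/34, 15/17) → index 6
j=8: u_8=26/27 ∈ [15/17, 1) → index 8

0 0 2 2 3 5 5 6 8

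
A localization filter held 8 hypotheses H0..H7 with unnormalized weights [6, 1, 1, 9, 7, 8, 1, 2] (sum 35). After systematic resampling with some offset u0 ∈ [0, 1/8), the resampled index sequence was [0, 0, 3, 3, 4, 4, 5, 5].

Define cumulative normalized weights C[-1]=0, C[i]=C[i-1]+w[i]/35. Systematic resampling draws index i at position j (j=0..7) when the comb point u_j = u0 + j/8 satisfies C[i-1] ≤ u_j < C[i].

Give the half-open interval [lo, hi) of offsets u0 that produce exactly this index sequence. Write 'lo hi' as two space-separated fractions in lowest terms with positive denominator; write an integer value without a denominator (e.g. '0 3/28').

0 11/280

C = [6/35, 1/5, 8/35, 17/35, 24/35, 32/35, 33/35, 1]
j=0 picked index 0: u0 ∈ [0, 6/35)
j=1 picked index 0: u0 ∈ [-1/8, 13/280)
j=2 picked index 3: u0 ∈ [-3/140, 33/140)
j=3 picked index 3: u0 ∈ [-41/280, 31/280)
j=4 picked index 4: u0 ∈ [-1/70, 13/70)
j=5 picked index 4: u0 ∈ [-39/280, 17/280)
j=6 picked index 5: u0 ∈ [-9/140, 23/140)
j=7 picked index 5: u0 ∈ [-53/280, 11/280)
intersection: [0, 11/280)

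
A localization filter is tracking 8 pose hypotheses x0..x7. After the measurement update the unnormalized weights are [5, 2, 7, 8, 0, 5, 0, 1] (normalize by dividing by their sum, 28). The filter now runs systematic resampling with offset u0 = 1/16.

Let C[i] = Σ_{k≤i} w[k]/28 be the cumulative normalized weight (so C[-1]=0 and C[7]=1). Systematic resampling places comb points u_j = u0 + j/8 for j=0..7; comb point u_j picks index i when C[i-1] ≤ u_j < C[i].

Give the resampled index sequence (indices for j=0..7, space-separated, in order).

C = [5/28, 1/4, 1/2, 11/14, 11/14, 27/28, 27/28, 1]
j=0: u_0=1/16 ∈ [0, 5/28) → index 0
j=1: u_1=3/16 ∈ [5/28, 1/4) → index 1
j=2: u_2=5/16 ∈ [1/4, 1/2) → index 2
j=3: u_3=7/16 ∈ [1/4, 1/2) → index 2
j=4: u_4=9/16 ∈ [1/2, 11/14) → index 3
j=5: u_5=11/16 ∈ [1/2, 11/14) → index 3
j=6: u_6=13/16 ∈ [11/14, 27/28) → index 5
j=7: u_7=15/16 ∈ [11/14, 27/28) → index 5

0 1 2 2 3 3 5 5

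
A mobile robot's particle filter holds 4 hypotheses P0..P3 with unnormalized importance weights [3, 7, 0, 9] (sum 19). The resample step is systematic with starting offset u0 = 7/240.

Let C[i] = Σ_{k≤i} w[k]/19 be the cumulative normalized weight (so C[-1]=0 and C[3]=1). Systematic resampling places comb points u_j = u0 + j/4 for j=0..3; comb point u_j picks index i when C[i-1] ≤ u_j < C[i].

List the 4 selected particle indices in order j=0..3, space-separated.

0 1 3 3

C = [3/19, 10/19, 10/19, 1]
j=0: u_0=7/240 ∈ [0, 3/19) → index 0
j=1: u_1=67/240 ∈ [3/19, 10/19) → index 1
j=2: u_2=127/240 ∈ [10/19, 1) → index 3
j=3: u_3=187/240 ∈ [10/19, 1) → index 3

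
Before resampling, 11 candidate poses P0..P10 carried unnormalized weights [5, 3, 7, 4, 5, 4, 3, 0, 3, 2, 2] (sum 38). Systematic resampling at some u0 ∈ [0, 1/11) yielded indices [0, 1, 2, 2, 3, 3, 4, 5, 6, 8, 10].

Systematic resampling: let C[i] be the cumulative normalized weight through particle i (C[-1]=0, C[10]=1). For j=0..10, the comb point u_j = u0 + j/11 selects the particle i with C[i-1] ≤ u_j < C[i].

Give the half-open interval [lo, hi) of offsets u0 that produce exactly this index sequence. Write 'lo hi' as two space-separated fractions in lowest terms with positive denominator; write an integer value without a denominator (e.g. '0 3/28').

C = [5/38, 4/19, 15/38, 1/2, 12/19, 14/19, 31/38, 31/38, 17/19, 18/19, 1]
j=0 picked index 0: u0 ∈ [0, 5/38)
j=1 picked index 1: u0 ∈ [17/418, 25/209)
j=2 picked index 2: u0 ∈ [6/209, 89/418)
j=3 picked index 2: u0 ∈ [-13/209, 51/418)
j=4 picked index 3: u0 ∈ [13/418, 3/22)
j=5 picked index 3: u0 ∈ [-25/418, 1/22)
j=6 picked index 4: u0 ∈ [-1/22, 18/209)
j=7 picked index 5: u0 ∈ [-1/209, 21/209)
j=8 picked index 6: u0 ∈ [2/209, 37/418)
j=9 picked index 8: u0 ∈ [-1/418, 16/209)
j=10 picked index 10: u0 ∈ [8/209, 1/11)
intersection: [17/418, 1/22)

17/418 1/22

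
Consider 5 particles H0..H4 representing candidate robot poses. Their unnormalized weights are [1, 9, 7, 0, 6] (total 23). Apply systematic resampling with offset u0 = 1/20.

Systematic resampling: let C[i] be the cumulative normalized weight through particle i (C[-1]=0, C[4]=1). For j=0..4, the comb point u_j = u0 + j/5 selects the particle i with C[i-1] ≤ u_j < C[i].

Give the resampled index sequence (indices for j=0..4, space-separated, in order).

C = [1/23, 10/23, 17/23, 17/23, 1]
j=0: u_0=1/20 ∈ [1/23, 10/23) → index 1
j=1: u_1=1/4 ∈ [1/23, 10/23) → index 1
j=2: u_2=9/20 ∈ [10/23, 17/23) → index 2
j=3: u_3=13/20 ∈ [10/23, 17/23) → index 2
j=4: u_4=17/20 ∈ [17/23, 1) → index 4

1 1 2 2 4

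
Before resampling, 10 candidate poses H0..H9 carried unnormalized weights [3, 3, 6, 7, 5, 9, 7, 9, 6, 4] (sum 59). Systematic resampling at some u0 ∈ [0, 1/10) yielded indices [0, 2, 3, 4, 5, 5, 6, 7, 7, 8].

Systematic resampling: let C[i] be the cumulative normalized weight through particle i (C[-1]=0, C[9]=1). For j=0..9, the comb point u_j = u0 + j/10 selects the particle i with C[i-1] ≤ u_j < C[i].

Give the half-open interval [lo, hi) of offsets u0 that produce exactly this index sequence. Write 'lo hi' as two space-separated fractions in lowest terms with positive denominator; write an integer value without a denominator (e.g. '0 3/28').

C = [3/59, 6/59, 12/59, 19/59, 24/59, 33/59, 40/59, 49/59, 55/59, 1]
j=0 picked index 0: u0 ∈ [0, 3/59)
j=1 picked index 2: u0 ∈ [1/590, 61/590)
j=2 picked index 3: u0 ∈ [1/295, 36/295)
j=3 picked index 4: u0 ∈ [13/590, 63/590)
j=4 picked index 5: u0 ∈ [2/295, 47/295)
j=5 picked index 5: u0 ∈ [-11/118, 7/118)
j=6 picked index 6: u0 ∈ [-12/295, 23/295)
j=7 picked index 7: u0 ∈ [-13/590, 77/590)
j=8 picked index 7: u0 ∈ [-36/295, 9/295)
j=9 picked index 8: u0 ∈ [-41/590, 19/590)
intersection: [13/590, 9/295)

13/590 9/295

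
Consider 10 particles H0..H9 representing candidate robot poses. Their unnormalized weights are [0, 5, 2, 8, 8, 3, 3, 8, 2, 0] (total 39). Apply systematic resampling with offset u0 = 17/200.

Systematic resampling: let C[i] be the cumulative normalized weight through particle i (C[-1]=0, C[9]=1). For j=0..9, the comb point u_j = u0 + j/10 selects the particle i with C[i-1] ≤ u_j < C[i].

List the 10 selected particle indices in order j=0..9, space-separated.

C = [0, 5/39, 7/39, 5/13, 23/39, 2/3, 29/39, 37/39, 1, 1]
j=0: u_0=17/200 ∈ [0, 5/39) → index 1
j=1: u_1=37/200 ∈ [7/39, 5/13) → index 3
j=2: u_2=57/200 ∈ [7/39, 5/13) → index 3
j=3: u_3=77/200 ∈ [5/13, 23/39) → index 4
j=4: u_4=97/200 ∈ [5/13, 23/39) → index 4
j=5: u_5=117/200 ∈ [5/13, 23/39) → index 4
j=6: u_6=137/200 ∈ [2/3, 29/39) → index 6
j=7: u_7=157/200 ∈ [29/39, 37/39) → index 7
j=8: u_8=177/200 ∈ [29/39, 37/39) → index 7
j=9: u_9=197/200 ∈ [37/39, 1) → index 8

1 3 3 4 4 4 6 7 7 8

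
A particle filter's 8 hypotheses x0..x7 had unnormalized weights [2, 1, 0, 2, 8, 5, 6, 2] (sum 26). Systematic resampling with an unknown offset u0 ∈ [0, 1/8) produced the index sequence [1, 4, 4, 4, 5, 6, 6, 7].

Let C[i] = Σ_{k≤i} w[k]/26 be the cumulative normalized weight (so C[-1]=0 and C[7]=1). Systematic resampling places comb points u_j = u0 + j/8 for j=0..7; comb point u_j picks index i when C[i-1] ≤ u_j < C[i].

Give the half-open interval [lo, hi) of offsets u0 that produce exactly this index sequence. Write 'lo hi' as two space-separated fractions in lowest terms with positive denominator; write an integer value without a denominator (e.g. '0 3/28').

C = [1/13, 3/26, 3/26, 5/26, 1/2, 9/13, 12/13, 1]
j=0 picked index 1: u0 ∈ [1/13, 3/26)
j=1 picked index 4: u0 ∈ [7/104, 3/8)
j=2 picked index 4: u0 ∈ [-3/52, 1/4)
j=3 picked index 4: u0 ∈ [-19/104, 1/8)
j=4 picked index 5: u0 ∈ [0, 5/26)
j=5 picked index 6: u0 ∈ [7/104, 31/104)
j=6 picked index 6: u0 ∈ [-3/52, 9/52)
j=7 picked index 7: u0 ∈ [5/104, 1/8)
intersection: [1/13, 3/26)

1/13 3/26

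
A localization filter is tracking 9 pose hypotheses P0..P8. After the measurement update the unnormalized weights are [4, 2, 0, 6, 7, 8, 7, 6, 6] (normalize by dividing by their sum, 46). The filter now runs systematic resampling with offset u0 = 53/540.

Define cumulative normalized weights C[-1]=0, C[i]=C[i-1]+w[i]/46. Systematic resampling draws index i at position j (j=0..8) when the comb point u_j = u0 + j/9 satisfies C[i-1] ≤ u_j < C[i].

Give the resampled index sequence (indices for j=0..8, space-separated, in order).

1 3 4 5 5 6 7 8 8

C = [2/23, 3/23, 3/23, 6/23, 19/46, 27/46, 17/23, 20/23, 1]
j=0: u_0=53/540 ∈ [2/23, 3/23) → index 1
j=1: u_1=113/540 ∈ [3/23, 6/23) → index 3
j=2: u_2=173/540 ∈ [6/23, 19/46) → index 4
j=3: u_3=233/540 ∈ [19/46, 27/46) → index 5
j=4: u_4=293/540 ∈ [19/46, 27/46) → index 5
j=5: u_5=353/540 ∈ [27/46, 17/23) → index 6
j=6: u_6=413/540 ∈ [17/23, 20/23) → index 7
j=7: u_7=473/540 ∈ [20/23, 1) → index 8
j=8: u_8=533/540 ∈ [20/23, 1) → index 8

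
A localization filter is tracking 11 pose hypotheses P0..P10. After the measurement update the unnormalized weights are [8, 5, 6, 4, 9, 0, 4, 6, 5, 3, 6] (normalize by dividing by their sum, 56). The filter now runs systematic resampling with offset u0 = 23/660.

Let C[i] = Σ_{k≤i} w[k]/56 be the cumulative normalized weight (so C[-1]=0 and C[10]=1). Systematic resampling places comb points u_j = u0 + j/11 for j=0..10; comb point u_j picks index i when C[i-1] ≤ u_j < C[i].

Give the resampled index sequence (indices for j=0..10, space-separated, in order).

0 0 1 2 3 4 6 7 8 9 10

C = [1/7, 13/56, 19/56, 23/56, 4/7, 4/7, 9/14, 3/4, 47/56, 25/28, 1]
j=0: u_0=23/660 ∈ [0, 1/7) → index 0
j=1: u_1=83/660 ∈ [0, 1/7) → index 0
j=2: u_2=13/60 ∈ [1/7, 13/56) → index 1
j=3: u_3=203/660 ∈ [13/56, 19/56) → index 2
j=4: u_4=263/660 ∈ [19/56, 23/56) → index 3
j=5: u_5=323/660 ∈ [23/56, 4/7) → index 4
j=6: u_6=383/660 ∈ [4/7, 9/14) → index 6
j=7: u_7=443/660 ∈ [9/14, 3/4) → index 7
j=8: u_8=503/660 ∈ [3/4, 47/56) → index 8
j=9: u_9=563/660 ∈ [47/56, 25/28) → index 9
j=10: u_10=623/660 ∈ [25/28, 1) → index 10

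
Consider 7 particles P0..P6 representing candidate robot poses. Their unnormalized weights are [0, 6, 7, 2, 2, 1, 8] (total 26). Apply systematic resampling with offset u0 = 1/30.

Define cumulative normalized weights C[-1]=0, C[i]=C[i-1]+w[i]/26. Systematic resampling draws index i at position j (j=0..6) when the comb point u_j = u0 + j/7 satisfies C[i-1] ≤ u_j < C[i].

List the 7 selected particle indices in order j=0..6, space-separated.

1 1 2 2 4 6 6

C = [0, 3/13, 1/2, 15/26, 17/26, 9/13, 1]
j=0: u_0=1/30 ∈ [0, 3/13) → index 1
j=1: u_1=37/210 ∈ [0, 3/13) → index 1
j=2: u_2=67/210 ∈ [3/13, 1/2) → index 2
j=3: u_3=97/210 ∈ [3/13, 1/2) → index 2
j=4: u_4=127/210 ∈ [15/26, 17/26) → index 4
j=5: u_5=157/210 ∈ [9/13, 1) → index 6
j=6: u_6=187/210 ∈ [9/13, 1) → index 6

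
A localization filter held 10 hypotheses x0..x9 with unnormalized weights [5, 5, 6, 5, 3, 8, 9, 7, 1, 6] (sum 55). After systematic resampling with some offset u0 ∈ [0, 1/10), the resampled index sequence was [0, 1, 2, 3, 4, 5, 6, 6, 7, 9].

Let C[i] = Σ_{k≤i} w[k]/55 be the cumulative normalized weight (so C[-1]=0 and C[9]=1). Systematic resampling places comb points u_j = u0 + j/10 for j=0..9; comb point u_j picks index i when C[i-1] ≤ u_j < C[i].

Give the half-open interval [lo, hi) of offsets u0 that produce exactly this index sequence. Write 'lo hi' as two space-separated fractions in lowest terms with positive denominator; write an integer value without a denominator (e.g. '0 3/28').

0 2/55

C = [1/11, 2/11, 16/55, 21/55, 24/55, 32/55, 41/55, 48/55, 49/55, 1]
j=0 picked index 0: u0 ∈ [0, 1/11)
j=1 picked index 1: u0 ∈ [-1/110, 9/110)
j=2 picked index 2: u0 ∈ [-1/55, 1/11)
j=3 picked index 3: u0 ∈ [-1/110, 9/110)
j=4 picked index 4: u0 ∈ [-1/55, 2/55)
j=5 picked index 5: u0 ∈ [-7/110, 9/110)
j=6 picked index 6: u0 ∈ [-1/55, 8/55)
j=7 picked index 6: u0 ∈ [-13/110, 1/22)
j=8 picked index 7: u0 ∈ [-3/55, 4/55)
j=9 picked index 9: u0 ∈ [-1/110, 1/10)
intersection: [0, 2/55)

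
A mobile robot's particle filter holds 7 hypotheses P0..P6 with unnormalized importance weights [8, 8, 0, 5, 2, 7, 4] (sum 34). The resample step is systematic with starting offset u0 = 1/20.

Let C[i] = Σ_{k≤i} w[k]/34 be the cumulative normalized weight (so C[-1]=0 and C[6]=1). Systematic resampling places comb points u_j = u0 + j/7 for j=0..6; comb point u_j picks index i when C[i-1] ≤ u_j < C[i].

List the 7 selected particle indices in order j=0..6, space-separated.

0 0 1 3 4 5 6

C = [4/17, 8/17, 8/17, 21/34, 23/34, 15/17, 1]
j=0: u_0=1/20 ∈ [0, 4/17) → index 0
j=1: u_1=27/140 ∈ [0, 4/17) → index 0
j=2: u_2=47/140 ∈ [4/17, 8/17) → index 1
j=3: u_3=67/140 ∈ [8/17, 21/34) → index 3
j=4: u_4=87/140 ∈ [21/34, 23/34) → index 4
j=5: u_5=107/140 ∈ [23/34, 15/17) → index 5
j=6: u_6=127/140 ∈ [15/17, 1) → index 6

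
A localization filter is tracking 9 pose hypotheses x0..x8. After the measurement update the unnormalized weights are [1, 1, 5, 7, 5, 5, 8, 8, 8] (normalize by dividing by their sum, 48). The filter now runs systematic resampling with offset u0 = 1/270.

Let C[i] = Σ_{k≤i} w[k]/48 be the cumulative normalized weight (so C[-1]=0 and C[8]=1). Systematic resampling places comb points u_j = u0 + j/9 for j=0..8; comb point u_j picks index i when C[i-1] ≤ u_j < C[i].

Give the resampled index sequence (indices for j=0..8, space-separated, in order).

C = [1/48, 1/24, 7/48, 7/24, 19/48, 1/2, 2/3, 5/6, 1]
j=0: u_0=1/270 ∈ [0, 1/48) → index 0
j=1: u_1=31/270 ∈ [1/24, 7/48) → index 2
j=2: u_2=61/270 ∈ [7/48, 7/24) → index 3
j=3: u_3=91/270 ∈ [7/24, 19/48) → index 4
j=4: u_4=121/270 ∈ [19/48, 1/2) → index 5
j=5: u_5=151/270 ∈ [1/2, 2/3) → index 6
j=6: u_6=181/270 ∈ [2/3, 5/6) → index 7
j=7: u_7=211/270 ∈ [2/3, 5/6) → index 7
j=8: u_8=241/270 ∈ [5/6, 1) → index 8

0 2 3 4 5 6 7 7 8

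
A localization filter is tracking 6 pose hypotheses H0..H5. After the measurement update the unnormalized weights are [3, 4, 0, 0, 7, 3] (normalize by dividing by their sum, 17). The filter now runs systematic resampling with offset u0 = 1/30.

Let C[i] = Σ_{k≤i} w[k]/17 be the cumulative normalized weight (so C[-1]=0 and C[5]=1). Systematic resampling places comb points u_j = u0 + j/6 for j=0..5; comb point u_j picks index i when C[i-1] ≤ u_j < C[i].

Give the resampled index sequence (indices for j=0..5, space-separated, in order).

0 1 1 4 4 5

C = [3/17, 7/17, 7/17, 7/17, 14/17, 1]
j=0: u_0=1/30 ∈ [0, 3/17) → index 0
j=1: u_1=1/5 ∈ [3/17, 7/17) → index 1
j=2: u_2=11/30 ∈ [3/17, 7/17) → index 1
j=3: u_3=8/15 ∈ [7/17, 14/17) → index 4
j=4: u_4=7/10 ∈ [7/17, 14/17) → index 4
j=5: u_5=13/15 ∈ [14/17, 1) → index 5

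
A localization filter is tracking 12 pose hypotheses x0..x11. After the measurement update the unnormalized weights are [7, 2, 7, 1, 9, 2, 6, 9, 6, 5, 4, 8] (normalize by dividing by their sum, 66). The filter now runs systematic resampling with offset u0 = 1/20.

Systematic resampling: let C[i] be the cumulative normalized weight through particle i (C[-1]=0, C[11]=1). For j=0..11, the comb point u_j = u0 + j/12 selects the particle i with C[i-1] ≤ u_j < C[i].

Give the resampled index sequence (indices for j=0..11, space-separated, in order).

C = [7/66, 3/22, 8/33, 17/66, 13/33, 14/33, 17/33, 43/66, 49/66, 9/11, 29/33, 1]
j=0: u_0=1/20 ∈ [0, 7/66) → index 0
j=1: u_1=2/15 ∈ [7/66, 3/22) → index 1
j=2: u_2=13/60 ∈ [3/22, 8/33) → index 2
j=3: u_3=3/10 ∈ [17/66, 13/33) → index 4
j=4: u_4=23/60 ∈ [17/66, 13/33) → index 4
j=5: u_5=7/15 ∈ [14/33, 17/33) → index 6
j=6: u_6=11/20 ∈ [17/33, 43/66) → index 7
j=7: u_7=19/30 ∈ [17/33, 43/66) → index 7
j=8: u_8=43/60 ∈ [43/66, 49/66) → index 8
j=9: u_9=4/5 ∈ [49/66, 9/11) → index 9
j=10: u_10=53/60 ∈ [29/33, 1) → index 11
j=11: u_11=29/30 ∈ [29/33, 1) → index 11

0 1 2 4 4 6 7 7 8 9 11 11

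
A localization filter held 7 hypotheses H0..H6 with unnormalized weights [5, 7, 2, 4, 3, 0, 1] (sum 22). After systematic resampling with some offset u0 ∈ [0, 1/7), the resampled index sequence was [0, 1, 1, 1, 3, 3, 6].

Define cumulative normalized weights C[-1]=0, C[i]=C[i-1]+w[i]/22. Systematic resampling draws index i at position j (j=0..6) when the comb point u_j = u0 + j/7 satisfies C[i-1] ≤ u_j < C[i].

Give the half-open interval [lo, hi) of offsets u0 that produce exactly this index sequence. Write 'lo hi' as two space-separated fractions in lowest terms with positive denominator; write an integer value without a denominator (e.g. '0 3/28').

15/154 8/77

C = [5/22, 6/11, 7/11, 9/11, 21/22, 21/22, 1]
j=0 picked index 0: u0 ∈ [0, 5/22)
j=1 picked index 1: u0 ∈ [13/154, 31/77)
j=2 picked index 1: u0 ∈ [-9/154, 20/77)
j=3 picked index 1: u0 ∈ [-31/154, 9/77)
j=4 picked index 3: u0 ∈ [5/77, 19/77)
j=5 picked index 3: u0 ∈ [-6/77, 8/77)
j=6 picked index 6: u0 ∈ [15/154, 1/7)
intersection: [15/154, 8/77)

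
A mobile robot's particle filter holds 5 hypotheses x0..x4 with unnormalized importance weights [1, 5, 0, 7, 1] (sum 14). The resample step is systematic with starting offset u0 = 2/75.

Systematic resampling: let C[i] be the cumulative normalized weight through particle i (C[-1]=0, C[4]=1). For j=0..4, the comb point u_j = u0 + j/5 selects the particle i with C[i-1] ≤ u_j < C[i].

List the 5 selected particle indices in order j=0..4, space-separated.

0 1 1 3 3

C = [1/14, 3/7, 3/7, 13/14, 1]
j=0: u_0=2/75 ∈ [0, 1/14) → index 0
j=1: u_1=17/75 ∈ [1/14, 3/7) → index 1
j=2: u_2=32/75 ∈ [1/14, 3/7) → index 1
j=3: u_3=47/75 ∈ [3/7, 13/14) → index 3
j=4: u_4=62/75 ∈ [3/7, 13/14) → index 3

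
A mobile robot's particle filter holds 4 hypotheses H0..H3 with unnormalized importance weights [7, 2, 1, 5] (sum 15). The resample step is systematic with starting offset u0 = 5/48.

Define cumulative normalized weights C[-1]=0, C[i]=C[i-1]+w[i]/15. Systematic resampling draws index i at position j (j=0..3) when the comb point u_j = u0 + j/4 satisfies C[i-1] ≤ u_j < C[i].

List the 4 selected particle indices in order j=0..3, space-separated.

0 0 2 3

C = [7/15, 3/5, 2/3, 1]
j=0: u_0=5/48 ∈ [0, 7/15) → index 0
j=1: u_1=17/48 ∈ [0, 7/15) → index 0
j=2: u_2=29/48 ∈ [3/5, 2/3) → index 2
j=3: u_3=41/48 ∈ [2/3, 1) → index 3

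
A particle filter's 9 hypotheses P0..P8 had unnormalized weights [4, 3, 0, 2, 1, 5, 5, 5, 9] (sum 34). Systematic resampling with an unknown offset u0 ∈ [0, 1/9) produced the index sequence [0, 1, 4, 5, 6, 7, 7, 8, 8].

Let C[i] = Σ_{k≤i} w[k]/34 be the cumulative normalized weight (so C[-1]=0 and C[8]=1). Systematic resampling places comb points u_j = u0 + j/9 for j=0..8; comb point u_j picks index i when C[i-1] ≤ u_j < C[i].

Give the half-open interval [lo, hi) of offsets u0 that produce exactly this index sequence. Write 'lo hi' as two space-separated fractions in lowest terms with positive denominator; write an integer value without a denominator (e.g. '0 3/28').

C = [2/17, 7/34, 7/34, 9/34, 5/17, 15/34, 10/17, 25/34, 1]
j=0 picked index 0: u0 ∈ [0, 2/17)
j=1 picked index 1: u0 ∈ [1/153, 29/306)
j=2 picked index 4: u0 ∈ [13/306, 11/153)
j=3 picked index 5: u0 ∈ [-2/51, 11/102)
j=4 picked index 6: u0 ∈ [-1/306, 22/153)
j=5 picked index 7: u0 ∈ [5/153, 55/306)
j=6 picked index 7: u0 ∈ [-4/51, 7/102)
j=7 picked index 8: u0 ∈ [-13/306, 2/9)
j=8 picked index 8: u0 ∈ [-47/306, 1/9)
intersection: [13/306, 7/102)

13/306 7/102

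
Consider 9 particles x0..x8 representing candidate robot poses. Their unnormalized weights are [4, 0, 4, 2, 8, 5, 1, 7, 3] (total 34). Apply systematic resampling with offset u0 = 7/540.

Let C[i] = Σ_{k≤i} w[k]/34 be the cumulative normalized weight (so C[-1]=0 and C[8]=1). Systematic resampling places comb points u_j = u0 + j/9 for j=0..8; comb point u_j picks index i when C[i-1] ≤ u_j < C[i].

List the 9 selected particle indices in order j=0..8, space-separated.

C = [2/17, 2/17, 4/17, 5/17, 9/17, 23/34, 12/17, 31/34, 1]
j=0: u_0=7/540 ∈ [0, 2/17) → index 0
j=1: u_1=67/540 ∈ [2/17, 4/17) → index 2
j=2: u_2=127/540 ∈ [2/17, 4/17) → index 2
j=3: u_3=187/540 ∈ [5/17, 9/17) → index 4
j=4: u_4=247/540 ∈ [5/17, 9/17) → index 4
j=5: u_5=307/540 ∈ [9/17, 23/34) → index 5
j=6: u_6=367/540 ∈ [23/34, 12/17) → index 6
j=7: u_7=427/540 ∈ [12/17, 31/34) → index 7
j=8: u_8=487/540 ∈ [12/17, 31/34) → index 7

0 2 2 4 4 5 6 7 7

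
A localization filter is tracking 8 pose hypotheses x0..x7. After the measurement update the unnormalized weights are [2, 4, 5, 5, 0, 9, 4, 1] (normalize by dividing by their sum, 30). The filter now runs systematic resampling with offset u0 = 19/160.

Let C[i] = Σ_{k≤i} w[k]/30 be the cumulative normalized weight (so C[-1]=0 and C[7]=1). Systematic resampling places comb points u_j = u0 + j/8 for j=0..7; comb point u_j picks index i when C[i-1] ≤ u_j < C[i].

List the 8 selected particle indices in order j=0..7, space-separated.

1 2 3 3 5 5 6 7

C = [1/15, 1/5, 11/30, 8/15, 8/15, 5/6, 29/30, 1]
j=0: u_0=19/160 ∈ [1/15, 1/5) → index 1
j=1: u_1=39/160 ∈ [1/5, 11/30) → index 2
j=2: u_2=59/160 ∈ [11/30, 8/15) → index 3
j=3: u_3=79/160 ∈ [11/30, 8/15) → index 3
j=4: u_4=99/160 ∈ [8/15, 5/6) → index 5
j=5: u_5=119/160 ∈ [8/15, 5/6) → index 5
j=6: u_6=139/160 ∈ [5/6, 29/30) → index 6
j=7: u_7=159/160 ∈ [29/30, 1) → index 7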